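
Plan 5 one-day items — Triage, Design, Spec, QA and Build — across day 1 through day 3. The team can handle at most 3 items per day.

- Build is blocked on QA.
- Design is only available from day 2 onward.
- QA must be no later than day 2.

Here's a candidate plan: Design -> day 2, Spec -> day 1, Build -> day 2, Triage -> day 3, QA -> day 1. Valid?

Yes, all constraints hold

QA must be no later than day 2 — holds.
Build is blocked on QA — holds.
Design is only available from day 2 onward — holds.
The team can handle at most 3 items per day — holds.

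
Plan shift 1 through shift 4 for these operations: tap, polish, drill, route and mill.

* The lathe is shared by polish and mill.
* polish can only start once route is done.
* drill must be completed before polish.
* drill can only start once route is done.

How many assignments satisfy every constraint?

Splitting on tap: it can be shift 1 (12), shift 2 (12), shift 3 (12), shift 4 (12). Listing each branch's schedules as (polish, drill, route, mill) by shift number:
tap=shift 1: (3,2,1,1) (3,2,1,2) (3,2,1,4) (4,2,1,1) (4,2,1,2) (4,2,1,3) (4,3,1,1) (4,3,1,2) (4,3,1,3) (4,3,2,1) (4,3,2,2) (4,3,2,3) — 12.
tap=shift 2: (3,2,1,1) (3,2,1,2) (3,2,1,4) (4,2,1,1) (4,2,1,2) (4,2,1,3) (4,3,1,1) (4,3,1,2) (4,3,1,3) (4,3,2,1) (4,3,2,2) (4,3,2,3) — 12.
tap=shift 3: (3,2,1,1) (3,2,1,2) (3,2,1,4) (4,2,1,1) (4,2,1,2) (4,2,1,3) (4,3,1,1) (4,3,1,2) (4,3,1,3) (4,3,2,1) (4,3,2,2) (4,3,2,3) — 12.
tap=shift 4: (3,2,1,1) (3,2,1,2) (3,2,1,4) (4,2,1,1) (4,2,1,2) (4,2,1,3) (4,3,1,1) (4,3,1,2) (4,3,1,3) (4,3,2,1) (4,3,2,2) (4,3,2,3) — 12.
Summing: 12 + 12 + 12 + 12 = 48.

48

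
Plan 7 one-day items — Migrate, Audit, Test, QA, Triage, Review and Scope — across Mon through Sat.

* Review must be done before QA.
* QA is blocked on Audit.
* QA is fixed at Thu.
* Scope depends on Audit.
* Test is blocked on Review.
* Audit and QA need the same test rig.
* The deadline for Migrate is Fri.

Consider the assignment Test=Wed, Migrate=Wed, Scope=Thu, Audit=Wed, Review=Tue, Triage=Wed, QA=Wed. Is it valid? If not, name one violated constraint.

Test is blocked on Review — holds.
The deadline for Migrate is Fri — holds.
QA is blocked on Audit — violated.
Audit and QA need the same test rig — violated.
Review must be done before QA — holds.
Scope depends on Audit — holds.
QA is fixed at Thu — violated.

No — it violates: Audit and QA need the same test rig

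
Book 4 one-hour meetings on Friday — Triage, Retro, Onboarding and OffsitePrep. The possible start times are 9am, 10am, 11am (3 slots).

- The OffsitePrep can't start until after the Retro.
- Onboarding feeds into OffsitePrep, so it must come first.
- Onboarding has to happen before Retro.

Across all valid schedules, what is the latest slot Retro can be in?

Precedence pushes Retro to at least 10am; downstream work caps Retro at 10am.
Retro at 10am is achievable: OffsitePrep -> 11am, Onboarding -> 9am, Triage -> 9am, Retro -> 10am.

10am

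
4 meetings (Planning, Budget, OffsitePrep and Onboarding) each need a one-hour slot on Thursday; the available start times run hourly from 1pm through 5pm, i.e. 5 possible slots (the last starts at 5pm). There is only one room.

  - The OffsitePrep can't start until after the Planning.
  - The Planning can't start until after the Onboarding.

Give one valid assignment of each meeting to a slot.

Planning in 2pm, Onboarding in 1pm, Budget in 4pm, OffsitePrep in 3pm

Checking: Onboarding(1pm) before Planning(2pm); Planning(2pm) before OffsitePrep(3pm); max 1 per slot (cap 1).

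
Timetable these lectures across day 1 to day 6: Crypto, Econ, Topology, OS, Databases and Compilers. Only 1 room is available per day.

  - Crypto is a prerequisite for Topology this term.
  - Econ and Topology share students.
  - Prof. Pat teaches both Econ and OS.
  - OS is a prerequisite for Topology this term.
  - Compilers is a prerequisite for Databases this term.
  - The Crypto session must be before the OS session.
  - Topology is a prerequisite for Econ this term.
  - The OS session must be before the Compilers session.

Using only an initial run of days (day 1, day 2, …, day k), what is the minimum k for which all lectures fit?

The precedence chain requires at least 4 distinct days.
With at most 1 per day and 6 lectures, at least 6 days are needed.
6 works (last occupied day: day 6): for example Compilers -> day 4, Crypto -> day 1, Databases -> day 6, Econ -> day 5, Topology -> day 3, OS -> day 2.

6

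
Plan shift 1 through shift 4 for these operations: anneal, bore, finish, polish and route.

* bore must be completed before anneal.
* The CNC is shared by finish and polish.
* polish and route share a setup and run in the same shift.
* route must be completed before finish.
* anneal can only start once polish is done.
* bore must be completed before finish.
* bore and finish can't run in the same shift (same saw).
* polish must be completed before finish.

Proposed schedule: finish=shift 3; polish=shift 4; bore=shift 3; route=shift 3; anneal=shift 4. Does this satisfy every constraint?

No — it violates: polish must be completed before finish

bore must be completed before anneal — holds.
bore and finish can't run in the same shift (same saw) — violated.
polish and route share a setup and run in the same shift — violated.
The CNC is shared by finish and polish — holds.
anneal can only start once polish is done — violated.
bore must be completed before finish — violated.
polish must be completed before finish — violated.
route must be completed before finish — violated.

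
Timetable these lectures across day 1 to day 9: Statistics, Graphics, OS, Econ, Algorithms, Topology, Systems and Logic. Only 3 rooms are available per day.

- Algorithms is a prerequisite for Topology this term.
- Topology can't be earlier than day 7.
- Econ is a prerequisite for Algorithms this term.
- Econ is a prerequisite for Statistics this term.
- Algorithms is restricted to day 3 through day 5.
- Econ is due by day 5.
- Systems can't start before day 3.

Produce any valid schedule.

Algorithms=day 3; Logic=day 2; OS=day 1; Statistics=day 2; Econ=day 1; Topology=day 7; Graphics=day 1; Systems=day 3

Checking: Algorithms(day 3) before Topology(day 7); Econ(day 1) before Algorithms(day 3); Econ(day 1) before Statistics(day 2); Topology=day 7 in [day 7,day 9]; Systems=day 3 in [day 3,day 9]; Algorithms=day 3 in [day 3,day 5]; Econ=day 1 in [day 1,day 5]; max 3 per day (cap 3).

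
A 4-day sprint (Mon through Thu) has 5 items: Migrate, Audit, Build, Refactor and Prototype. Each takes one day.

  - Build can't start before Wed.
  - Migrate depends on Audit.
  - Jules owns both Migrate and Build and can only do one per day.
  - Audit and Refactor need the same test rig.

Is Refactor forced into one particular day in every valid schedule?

No

Refactor can be Mon (e.g. Prototype=Mon; Audit=Tue; Refactor=Mon; Build=Wed; Migrate=Thu) or Tue (e.g. Refactor -> Tue; Migrate -> Tue; Build -> Wed; Prototype -> Mon; Audit -> Mon).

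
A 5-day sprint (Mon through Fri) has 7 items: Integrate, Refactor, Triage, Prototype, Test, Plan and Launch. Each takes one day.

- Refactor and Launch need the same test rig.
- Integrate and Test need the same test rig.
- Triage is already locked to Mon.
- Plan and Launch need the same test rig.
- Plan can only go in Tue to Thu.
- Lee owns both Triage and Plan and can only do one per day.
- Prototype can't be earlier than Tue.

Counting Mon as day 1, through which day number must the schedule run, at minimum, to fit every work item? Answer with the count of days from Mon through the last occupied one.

2 days

Prototype can't be placed before Tue — that is day 2 counting from Mon — so the schedule must run through at least 2 days.
2 works (last occupied day: Tue): for example Plan -> Tue; Test -> Tue; Launch -> Mon; Triage -> Mon; Refactor -> Tue; Integrate -> Mon; Prototype -> Tue.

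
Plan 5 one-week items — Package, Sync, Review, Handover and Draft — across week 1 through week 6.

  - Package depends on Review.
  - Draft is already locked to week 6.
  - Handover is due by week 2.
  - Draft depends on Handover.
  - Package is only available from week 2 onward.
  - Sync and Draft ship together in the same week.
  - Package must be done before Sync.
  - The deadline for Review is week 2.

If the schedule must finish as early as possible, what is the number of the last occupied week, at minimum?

The precedence chain requires at least 3 distinct weeks.
Draft can't be placed before week 6, so the schedule must run through at least week 6.
6 works (last occupied week: week 6): for example Review=week 1; Handover=week 1; Sync=week 6; Package=week 2; Draft=week 6.

6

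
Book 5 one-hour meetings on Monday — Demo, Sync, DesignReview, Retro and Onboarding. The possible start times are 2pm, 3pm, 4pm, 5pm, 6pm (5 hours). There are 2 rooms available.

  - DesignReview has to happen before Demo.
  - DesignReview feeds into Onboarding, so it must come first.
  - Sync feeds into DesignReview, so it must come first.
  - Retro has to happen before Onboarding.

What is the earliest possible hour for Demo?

Precedence pushes Demo to at least 4pm.
Demo at 4pm is achievable: Retro in 2pm, Sync in 2pm, Demo in 4pm, DesignReview in 3pm, Onboarding in 4pm.

4pm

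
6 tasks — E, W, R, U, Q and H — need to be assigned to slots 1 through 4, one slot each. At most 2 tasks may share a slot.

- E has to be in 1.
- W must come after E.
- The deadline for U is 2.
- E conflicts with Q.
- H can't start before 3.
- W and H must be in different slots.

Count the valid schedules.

Splitting on W: it can be 2 (24), 3 (16), 4 (16). Listing each branch's schedules as (E, R, U, Q, H):
W=2: (1,1,2,3,3) (1,1,2,3,4) (1,1,2,4,3) (1,1,2,4,4) (1,2,1,3,3) (1,2,1,3,4) (1,2,1,4,3) (1,2,1,4,4) (1,3,1,2,3) (1,3,1,2,4) (1,3,1,3,4) (1,3,1,4,3) (1,3,1,4,4) (1,3,2,3,4) (1,3,2,4,3) (1,3,2,4,4) (1,4,1,2,3) (1,4,1,2,4) (1,4,1,3,3) (1,4,1,3,4) (1,4,1,4,3) (1,4,2,3,3) (1,4,2,3,4) (1,4,2,4,3) — 24.
W=3: (1,1,2,2,4) (1,1,2,3,4) (1,1,2,4,4) (1,2,1,2,4) (1,2,1,3,4) (1,2,1,4,4) (1,2,2,3,4) (1,2,2,4,4) (1,3,1,2,4) (1,3,1,4,4) (1,3,2,2,4) (1,3,2,4,4) (1,4,1,2,4) (1,4,1,3,4) (1,4,2,2,4) (1,4,2,3,4) — 16.
W=4: (1,1,2,2,3) (1,1,2,3,3) (1,1,2,4,3) (1,2,1,2,3) (1,2,1,3,3) (1,2,1,4,3) (1,2,2,3,3) (1,2,2,4,3) (1,3,1,2,3) (1,3,1,4,3) (1,3,2,2,3) (1,3,2,4,3) (1,4,1,2,3) (1,4,1,3,3) (1,4,2,2,3) (1,4,2,3,3) — 16.
Summing: 24 + 16 + 16 = 56.

56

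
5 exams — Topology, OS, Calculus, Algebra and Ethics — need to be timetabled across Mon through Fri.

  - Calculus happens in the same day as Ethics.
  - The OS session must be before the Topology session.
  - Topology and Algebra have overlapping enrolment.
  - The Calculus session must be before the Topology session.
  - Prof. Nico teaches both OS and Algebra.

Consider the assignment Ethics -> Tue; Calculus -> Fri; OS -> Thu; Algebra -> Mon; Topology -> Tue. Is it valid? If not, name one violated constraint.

Invalid. The Calculus session must be before the Topology session.

Topology and Algebra have overlapping enrolment — holds.
The Calculus session must be before the Topology session — violated.
Prof. Nico teaches both OS and Algebra — holds.
Calculus happens in the same day as Ethics — violated.
The OS session must be before the Topology session — violated.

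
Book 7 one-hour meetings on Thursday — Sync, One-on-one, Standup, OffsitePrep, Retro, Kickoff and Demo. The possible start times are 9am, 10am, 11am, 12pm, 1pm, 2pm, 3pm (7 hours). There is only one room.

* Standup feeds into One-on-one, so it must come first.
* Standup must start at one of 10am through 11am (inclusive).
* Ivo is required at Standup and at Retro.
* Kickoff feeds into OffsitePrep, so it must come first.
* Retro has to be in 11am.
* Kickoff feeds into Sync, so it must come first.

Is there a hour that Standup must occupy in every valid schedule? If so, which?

10am

Standup's window is 10am–11am.
Retro is fixed at 11am, and Standup can't share a hour with Retro.
So Standup must be 10am.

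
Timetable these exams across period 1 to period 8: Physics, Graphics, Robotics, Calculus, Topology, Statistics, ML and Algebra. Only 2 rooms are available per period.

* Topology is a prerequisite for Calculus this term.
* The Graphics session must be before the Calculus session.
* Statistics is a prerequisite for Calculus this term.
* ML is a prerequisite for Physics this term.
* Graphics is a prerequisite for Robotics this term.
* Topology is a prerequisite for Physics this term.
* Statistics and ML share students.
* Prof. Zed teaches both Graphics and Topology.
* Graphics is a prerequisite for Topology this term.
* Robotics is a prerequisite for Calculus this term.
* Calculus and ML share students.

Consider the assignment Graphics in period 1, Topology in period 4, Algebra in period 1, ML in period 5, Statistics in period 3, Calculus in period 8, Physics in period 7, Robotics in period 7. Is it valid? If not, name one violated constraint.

The Graphics session must be before the Calculus session — holds.
Calculus and ML share students — holds.
Statistics is a prerequisite for Calculus this term — holds.
Statistics and ML share students — holds.
Prof. Zed teaches both Graphics and Topology — holds.
ML is a prerequisite for Physics this term — holds.
Robotics is a prerequisite for Calculus this term — holds.
Graphics is a prerequisite for Robotics this term — holds.
Topology is a prerequisite for Physics this term — holds.
Only 2 rooms are available per period — holds.
Topology is a prerequisite for Calculus this term — holds.
Graphics is a prerequisite for Topology this term — holds.

Yes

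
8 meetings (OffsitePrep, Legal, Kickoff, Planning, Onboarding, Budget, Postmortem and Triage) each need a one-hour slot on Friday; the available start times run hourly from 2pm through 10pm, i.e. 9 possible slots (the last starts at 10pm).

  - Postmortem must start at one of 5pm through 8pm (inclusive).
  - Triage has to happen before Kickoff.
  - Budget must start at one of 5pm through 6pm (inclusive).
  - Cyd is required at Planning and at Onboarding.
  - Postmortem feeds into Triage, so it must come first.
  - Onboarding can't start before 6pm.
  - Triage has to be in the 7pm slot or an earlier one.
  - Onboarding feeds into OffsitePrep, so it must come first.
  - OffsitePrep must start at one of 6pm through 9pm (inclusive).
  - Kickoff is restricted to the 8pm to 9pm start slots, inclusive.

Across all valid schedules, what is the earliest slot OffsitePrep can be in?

OffsitePrep is available from 6pm; precedence pushes OffsitePrep to at least 7pm; OffsitePrep's own window allows nothing later than 9pm.
OffsitePrep at 7pm is achievable: Legal in 2pm; OffsitePrep in 7pm; Budget in 5pm; Kickoff in 8pm; Triage in 6pm; Postmortem in 5pm; Planning in 2pm; Onboarding in 6pm.

7pm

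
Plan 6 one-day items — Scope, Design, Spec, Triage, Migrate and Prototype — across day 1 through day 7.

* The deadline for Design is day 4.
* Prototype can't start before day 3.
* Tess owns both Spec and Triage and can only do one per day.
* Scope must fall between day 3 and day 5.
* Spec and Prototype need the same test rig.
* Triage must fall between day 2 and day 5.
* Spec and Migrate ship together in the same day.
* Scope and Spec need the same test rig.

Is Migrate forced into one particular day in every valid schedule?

Migrate can be day 1 (e.g. Triage -> day 2, Migrate -> day 1, Scope -> day 3, Spec -> day 1, Design -> day 1, Prototype -> day 3) or day 2 (e.g. Triage in day 3; Design in day 1; Scope in day 3; Migrate in day 2; Spec in day 2; Prototype in day 3).

No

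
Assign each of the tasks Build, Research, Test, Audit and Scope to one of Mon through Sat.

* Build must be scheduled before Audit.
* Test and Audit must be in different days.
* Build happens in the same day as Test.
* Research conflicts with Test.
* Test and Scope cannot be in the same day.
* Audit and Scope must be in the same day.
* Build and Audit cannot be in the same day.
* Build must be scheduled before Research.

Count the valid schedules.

Splitting on Build: it can be Mon (25), Tue (16), Wed (9), Thu (4), Fri (1). Listing each branch's schedules as (Research, Test, Audit, Scope):
Build=Mon: (Tue,Mon,Tue,Tue) (Tue,Mon,Wed,Wed) (Tue,Mon,Thu,Thu) (Tue,Mon,Fri,Fri) (Tue,Mon,Sat,Sat) (Wed,Mon,Tue,Tue) (Wed,Mon,Wed,Wed) (Wed,Mon,Thu,Thu) (Wed,Mon,Fri,Fri) (Wed,Mon,Sat,Sat) (Thu,Mon,Tue,Tue) (Thu,Mon,Wed,Wed) (Thu,Mon,Thu,Thu) (Thu,Mon,Fri,Fri) (Thu,Mon,Sat,Sat) (Fri,Mon,Tue,Tue) (Fri,Mon,Wed,Wed) (Fri,Mon,Thu,Thu) (Fri,Mon,Fri,Fri) (Fri,Mon,Sat,Sat) (Sat,Mon,Tue,Tue) (Sat,Mon,Wed,Wed) (Sat,Mon,Thu,Thu) (Sat,Mon,Fri,Fri) (Sat,Mon,Sat,Sat) — 25.
Build=Tue: (Wed,Tue,Wed,Wed) (Wed,Tue,Thu,Thu) (Wed,Tue,Fri,Fri) (Wed,Tue,Sat,Sat) (Thu,Tue,Wed,Wed) (Thu,Tue,Thu,Thu) (Thu,Tue,Fri,Fri) (Thu,Tue,Sat,Sat) (Fri,Tue,Wed,Wed) (Fri,Tue,Thu,Thu) (Fri,Tue,Fri,Fri) (Fri,Tue,Sat,Sat) (Sat,Tue,Wed,Wed) (Sat,Tue,Thu,Thu) (Sat,Tue,Fri,Fri) (Sat,Tue,Sat,Sat) — 16.
Build=Wed: (Thu,Wed,Thu,Thu) (Thu,Wed,Fri,Fri) (Thu,Wed,Sat,Sat) (Fri,Wed,Thu,Thu) (Fri,Wed,Fri,Fri) (Fri,Wed,Sat,Sat) (Sat,Wed,Thu,Thu) (Sat,Wed,Fri,Fri) (Sat,Wed,Sat,Sat) — 9.
Build=Thu: (Fri,Thu,Fri,Fri) (Fri,Thu,Sat,Sat) (Sat,Thu,Fri,Fri) (Sat,Thu,Sat,Sat) — 4.
Build=Fri: (Sat,Fri,Sat,Sat) — 1.
Summing: 25 + 16 + 9 + 4 + 1 = 55.

55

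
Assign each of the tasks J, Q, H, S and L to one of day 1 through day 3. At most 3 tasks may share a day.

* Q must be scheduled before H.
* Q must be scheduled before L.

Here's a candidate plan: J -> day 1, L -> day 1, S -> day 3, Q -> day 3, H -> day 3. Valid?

Invalid. Q must be scheduled before L.

Q must be scheduled before L — violated.
At most 3 tasks may share a day — holds.
Q must be scheduled before H — violated.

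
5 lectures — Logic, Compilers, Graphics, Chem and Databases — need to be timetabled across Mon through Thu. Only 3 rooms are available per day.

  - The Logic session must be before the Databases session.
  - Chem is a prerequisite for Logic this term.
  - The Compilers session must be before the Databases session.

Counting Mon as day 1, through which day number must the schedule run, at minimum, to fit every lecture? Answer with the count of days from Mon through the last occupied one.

The precedence chain requires at least 3 distinct days.
With at most 3 per day and 5 lectures, at least 2 days are needed.
3 works (last occupied day: Wed): for example Graphics -> Mon; Chem -> Mon; Compilers -> Mon; Databases -> Wed; Logic -> Tue.

3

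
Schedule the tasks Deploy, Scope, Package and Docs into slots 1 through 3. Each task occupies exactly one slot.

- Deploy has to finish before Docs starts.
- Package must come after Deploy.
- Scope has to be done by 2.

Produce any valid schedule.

Deploy -> 1, Package -> 2, Scope -> 1, Docs -> 2

Checking: Deploy(1) before Docs(2); Deploy(1) before Package(2); Scope=1 in [1,2].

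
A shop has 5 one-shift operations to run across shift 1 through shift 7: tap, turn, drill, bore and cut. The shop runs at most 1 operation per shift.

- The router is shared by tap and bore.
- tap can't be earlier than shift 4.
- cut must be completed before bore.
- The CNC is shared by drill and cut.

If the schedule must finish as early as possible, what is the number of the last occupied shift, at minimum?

5

The precedence chain requires at least 2 distinct shifts.
With at most 1 per shift and 5 operations, at least 5 shifts are needed.
tap can't be placed before shift 4, so the schedule must run through at least shift 4.
5 works (last occupied shift: shift 5): for example drill in shift 5, turn in shift 3, tap in shift 4, bore in shift 2, cut in shift 1.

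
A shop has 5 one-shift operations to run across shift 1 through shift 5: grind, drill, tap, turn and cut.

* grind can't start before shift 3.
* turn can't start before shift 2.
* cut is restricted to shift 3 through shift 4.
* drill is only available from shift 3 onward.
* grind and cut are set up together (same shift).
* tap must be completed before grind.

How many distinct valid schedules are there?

60

Splitting on grind: it can be shift 3 (24), shift 4 (36). Listing each branch's schedules as (drill, tap, turn, cut) by shift number:
grind=shift 3: (3,1,2,3) (3,1,3,3) (3,1,4,3) (3,1,5,3) (3,2,2,3) (3,2,3,3) (3,2,4,3) (3,2,5,3) (4,1,2,3) (4,1,3,3) (4,1,4,3) (4,1,5,3) (4,2,2,3) (4,2,3,3) (4,2,4,3) (4,2,5,3) (5,1,2,3) (5,1,3,3) (5,1,4,3) (5,1,5,3) (5,2,2,3) (5,2,3,3) (5,2,4,3) (5,2,5,3) — 24.
grind=shift 4: (3,1,2,4) (3,1,3,4) (3,1,4,4) (3,1,5,4) (3,2,2,4) (3,2,3,4) (3,2,4,4) (3,2,5,4) (3,3,2,4) (3,3,3,4) (3,3,4,4) (3,3,5,4) (4,1,2,4) (4,1,3,4) (4,1,4,4) (4,1,5,4) (4,2,2,4) (4,2,3,4) (4,2,4,4) (4,2,5,4) (4,3,2,4) (4,3,3,4) (4,3,4,4) (4,3,5,4) (5,1,2,4) (5,1,3,4) (5,1,4,4) (5,1,5,4) (5,2,2,4) (5,2,3,4) (5,2,4,4) (5,2,5,4) (5,3,2,4) (5,3,3,4) (5,3,4,4) (5,3,5,4) — 36.
Summing: 24 + 36 = 60.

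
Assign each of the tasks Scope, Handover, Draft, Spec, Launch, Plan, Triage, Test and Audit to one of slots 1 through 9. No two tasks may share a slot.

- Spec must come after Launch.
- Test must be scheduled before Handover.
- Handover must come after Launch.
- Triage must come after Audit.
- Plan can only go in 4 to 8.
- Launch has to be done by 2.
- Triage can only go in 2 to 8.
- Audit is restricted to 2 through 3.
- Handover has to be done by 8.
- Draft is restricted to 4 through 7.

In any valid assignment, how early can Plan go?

4

Plan is available from 4; Plan's own window allows nothing later than 8.
Plan at 4 is achievable: Triage=3; Scope=9; Audit=2; Launch=1; Spec=8; Test=6; Handover=7; Draft=5; Plan=4.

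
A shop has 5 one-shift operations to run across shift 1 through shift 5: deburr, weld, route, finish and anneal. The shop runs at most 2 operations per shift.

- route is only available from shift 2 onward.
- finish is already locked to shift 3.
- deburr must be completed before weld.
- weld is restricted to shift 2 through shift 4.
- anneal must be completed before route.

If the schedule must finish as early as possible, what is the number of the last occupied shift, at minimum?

The precedence chain requires at least 2 distinct shifts.
With at most 2 per shift and 5 operations, at least 3 shifts are needed.
finish can't be placed before shift 3, so the schedule must run through at least shift 3.
3 works (last occupied shift: shift 3): for example route in shift 2, deburr in shift 1, weld in shift 2, anneal in shift 1, finish in shift 3.

3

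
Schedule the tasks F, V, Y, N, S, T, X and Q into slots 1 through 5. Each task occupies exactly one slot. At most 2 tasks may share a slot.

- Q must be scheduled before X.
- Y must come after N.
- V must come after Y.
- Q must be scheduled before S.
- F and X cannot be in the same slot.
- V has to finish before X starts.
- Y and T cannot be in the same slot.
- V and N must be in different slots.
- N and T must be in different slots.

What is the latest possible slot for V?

4

Precedence pushes V to at least 3; downstream work caps V at 4.
V at 4 is achievable: Y in 2, F in 3, V in 4, N in 1, T in 3, X in 5, S in 2, Q in 1.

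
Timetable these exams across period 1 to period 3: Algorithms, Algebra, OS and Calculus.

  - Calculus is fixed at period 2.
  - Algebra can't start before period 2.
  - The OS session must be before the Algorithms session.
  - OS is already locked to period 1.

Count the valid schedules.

Enumerating: Calculus=period 2; OS=period 1; Algorithms=period 2; Algebra=period 2 | Calculus=period 2; OS=period 1; Algebra=period 2; Algorithms=period 3 | Algorithms=period 2, Algebra=period 3, OS=period 1, Calculus=period 2 | Algebra in period 3; Calculus in period 2; Algorithms in period 3; OS in period 1.

4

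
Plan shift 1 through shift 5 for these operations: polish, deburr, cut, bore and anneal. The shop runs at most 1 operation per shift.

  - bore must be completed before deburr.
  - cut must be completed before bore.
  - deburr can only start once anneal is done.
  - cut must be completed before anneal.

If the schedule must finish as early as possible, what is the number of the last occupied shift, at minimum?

5

The precedence chain requires at least 3 distinct shifts.
With at most 1 per shift and 5 operations, at least 5 shifts are needed.
5 works (last occupied shift: shift 5): for example polish=shift 5; deburr=shift 4; cut=shift 1; anneal=shift 3; bore=shift 2.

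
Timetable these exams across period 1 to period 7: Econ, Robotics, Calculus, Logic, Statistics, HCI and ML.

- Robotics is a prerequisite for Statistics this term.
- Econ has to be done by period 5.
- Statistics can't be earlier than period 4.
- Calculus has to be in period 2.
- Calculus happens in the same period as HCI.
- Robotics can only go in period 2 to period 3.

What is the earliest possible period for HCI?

period 2

HCI must be in the same period as Calculus, which can't be before period 2, so HCI is at least period 2; HCI must be in the same period as Calculus, which can't be after period 2, so HCI is at most period 2.
HCI at period 2 is achievable: ML=period 1; Statistics=period 4; Logic=period 1; Econ=period 1; Robotics=period 2; HCI=period 2; Calculus=period 2.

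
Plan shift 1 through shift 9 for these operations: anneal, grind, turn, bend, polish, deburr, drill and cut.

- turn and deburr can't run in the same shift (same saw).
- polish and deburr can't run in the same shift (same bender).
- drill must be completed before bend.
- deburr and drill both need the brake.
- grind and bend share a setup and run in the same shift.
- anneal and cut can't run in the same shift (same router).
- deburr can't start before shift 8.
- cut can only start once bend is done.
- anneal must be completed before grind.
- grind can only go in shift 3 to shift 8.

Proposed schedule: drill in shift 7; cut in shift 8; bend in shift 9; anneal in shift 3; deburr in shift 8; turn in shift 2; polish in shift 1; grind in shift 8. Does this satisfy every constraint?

No. cut can only start once bend is done is not satisfied.

deburr can't start before shift 8 — holds.
anneal must be completed before grind — holds.
anneal and cut can't run in the same shift (same router) — holds.
drill must be completed before bend — holds.
grind can only go in shift 3 to shift 8 — holds.
grind and bend share a setup and run in the same shift — violated.
polish and deburr can't run in the same shift (same bender) — holds.
cut can only start once bend is done — violated.
deburr and drill both need the brake — holds.
turn and deburr can't run in the same shift (same saw) — holds.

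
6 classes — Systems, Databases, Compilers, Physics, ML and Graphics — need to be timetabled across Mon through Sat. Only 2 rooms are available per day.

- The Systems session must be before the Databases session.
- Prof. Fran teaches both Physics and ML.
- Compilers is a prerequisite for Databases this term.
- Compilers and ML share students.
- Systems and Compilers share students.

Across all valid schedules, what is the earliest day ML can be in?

Mon

ML at Mon is achievable: Graphics -> Wed, Databases -> Wed, ML -> Mon, Compilers -> Tue, Systems -> Mon, Physics -> Tue.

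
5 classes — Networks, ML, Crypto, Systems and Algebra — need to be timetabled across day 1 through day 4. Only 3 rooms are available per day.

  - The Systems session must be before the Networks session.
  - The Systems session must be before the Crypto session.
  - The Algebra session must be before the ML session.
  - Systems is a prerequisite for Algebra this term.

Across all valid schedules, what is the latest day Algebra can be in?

Precedence pushes Algebra to at least day 2; downstream work caps Algebra at day 3.
Algebra at day 3 is achievable: ML in day 4; Networks in day 2; Algebra in day 3; Crypto in day 2; Systems in day 1.

day 3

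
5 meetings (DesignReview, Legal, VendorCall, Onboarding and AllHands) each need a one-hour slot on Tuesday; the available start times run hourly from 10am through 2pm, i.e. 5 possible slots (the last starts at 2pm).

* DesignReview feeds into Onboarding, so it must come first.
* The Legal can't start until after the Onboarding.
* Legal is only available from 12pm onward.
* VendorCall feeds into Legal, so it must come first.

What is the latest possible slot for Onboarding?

Precedence pushes Onboarding to at least 11am; downstream work caps Onboarding at 1pm.
Onboarding at 1pm is achievable: VendorCall in 10am; Legal in 2pm; AllHands in 10am; DesignReview in 10am; Onboarding in 1pm.

1pm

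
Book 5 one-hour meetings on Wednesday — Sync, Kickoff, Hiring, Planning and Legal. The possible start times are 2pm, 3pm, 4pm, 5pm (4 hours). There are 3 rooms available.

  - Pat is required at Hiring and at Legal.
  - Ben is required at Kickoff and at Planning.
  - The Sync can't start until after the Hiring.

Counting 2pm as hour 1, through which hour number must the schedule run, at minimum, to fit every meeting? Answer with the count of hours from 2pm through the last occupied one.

2 hours

The precedence chain requires at least 2 distinct hours.
With at most 3 per hour and 5 meetings, at least 2 hours are needed.
2 works (last occupied hour: 3pm): for example Planning=3pm; Sync=3pm; Hiring=2pm; Legal=3pm; Kickoff=2pm.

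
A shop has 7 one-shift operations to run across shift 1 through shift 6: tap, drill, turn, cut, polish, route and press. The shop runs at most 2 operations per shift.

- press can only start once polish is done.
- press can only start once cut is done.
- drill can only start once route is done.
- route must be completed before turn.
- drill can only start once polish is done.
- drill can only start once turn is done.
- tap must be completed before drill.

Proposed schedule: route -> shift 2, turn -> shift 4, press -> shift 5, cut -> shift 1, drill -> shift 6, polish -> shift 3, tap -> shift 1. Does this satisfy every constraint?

Valid

press can only start once cut is done — holds.
drill can only start once route is done — holds.
drill can only start once polish is done — holds.
The shop runs at most 2 operations per shift — holds.
drill can only start once turn is done — holds.
press can only start once polish is done — holds.
tap must be completed before drill — holds.
route must be completed before turn — holds.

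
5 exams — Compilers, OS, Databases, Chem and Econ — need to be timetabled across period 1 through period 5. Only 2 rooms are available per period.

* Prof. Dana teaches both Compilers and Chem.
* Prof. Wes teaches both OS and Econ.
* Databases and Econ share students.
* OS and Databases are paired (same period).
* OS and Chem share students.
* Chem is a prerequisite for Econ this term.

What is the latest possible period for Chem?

Downstream work caps Chem at period 4.
Chem at period 4 is achievable: Compilers in period 1; OS in period 2; Econ in period 5; Databases in period 2; Chem in period 4.

period 4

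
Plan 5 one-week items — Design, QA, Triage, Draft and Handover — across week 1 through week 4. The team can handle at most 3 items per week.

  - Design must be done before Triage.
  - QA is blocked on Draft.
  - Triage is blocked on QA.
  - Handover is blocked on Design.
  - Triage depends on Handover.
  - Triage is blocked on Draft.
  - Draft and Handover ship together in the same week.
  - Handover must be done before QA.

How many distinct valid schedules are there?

Enumerating: Triage -> week 4; QA -> week 3; Handover -> week 2; Draft -> week 2; Design -> week 1.

1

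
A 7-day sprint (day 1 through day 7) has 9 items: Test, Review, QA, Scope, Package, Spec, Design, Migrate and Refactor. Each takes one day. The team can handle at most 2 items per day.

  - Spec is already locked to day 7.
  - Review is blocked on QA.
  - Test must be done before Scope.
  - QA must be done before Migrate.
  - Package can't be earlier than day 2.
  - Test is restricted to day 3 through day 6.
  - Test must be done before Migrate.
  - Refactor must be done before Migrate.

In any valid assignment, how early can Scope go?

day 4

Precedence pushes Scope to at least day 4.
Scope at day 4 is achievable: Spec=day 7, Test=day 3, Design=day 3, QA=day 1, Scope=day 4, Package=day 2, Review=day 2, Migrate=day 4, Refactor=day 1.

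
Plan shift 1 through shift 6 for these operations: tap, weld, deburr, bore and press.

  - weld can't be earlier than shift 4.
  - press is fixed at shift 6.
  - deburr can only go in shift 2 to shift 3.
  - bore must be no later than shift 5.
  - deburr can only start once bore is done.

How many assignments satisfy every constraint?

54

Splitting on weld: it can be shift 4 (18), shift 5 (18), shift 6 (18). Listing each branch's schedules as (tap, deburr, bore, press) by shift number:
weld=shift 4: (1,2,1,6) (1,3,1,6) (1,3,2,6) (2,2,1,6) (2,3,1,6) (2,3,2,6) (3,2,1,6) (3,3,1,6) (3,3,2,6) (4,2,1,6) (4,3,1,6) (4,3,2,6) (5,2,1,6) (5,3,1,6) (5,3,2,6) (6,2,1,6) (6,3,1,6) (6,3,2,6) — 18.
weld=shift 5: (1,2,1,6) (1,3,1,6) (1,3,2,6) (2,2,1,6) (2,3,1,6) (2,3,2,6) (3,2,1,6) (3,3,1,6) (3,3,2,6) (4,2,1,6) (4,3,1,6) (4,3,2,6) (5,2,1,6) (5,3,1,6) (5,3,2,6) (6,2,1,6) (6,3,1,6) (6,3,2,6) — 18.
weld=shift 6: (1,2,1,6) (1,3,1,6) (1,3,2,6) (2,2,1,6) (2,3,1,6) (2,3,2,6) (3,2,1,6) (3,3,1,6) (3,3,2,6) (4,2,1,6) (4,3,1,6) (4,3,2,6) (5,2,1,6) (5,3,1,6) (5,3,2,6) (6,2,1,6) (6,3,1,6) (6,3,2,6) — 18.
Summing: 18 + 18 + 18 = 54.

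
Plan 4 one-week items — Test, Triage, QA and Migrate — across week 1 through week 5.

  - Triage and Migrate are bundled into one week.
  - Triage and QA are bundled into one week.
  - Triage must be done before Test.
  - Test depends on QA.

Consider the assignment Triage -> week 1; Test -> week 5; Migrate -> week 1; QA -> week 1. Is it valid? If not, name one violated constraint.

Test depends on QA — holds.
Triage and Migrate are bundled into one week — holds.
Triage must be done before Test — holds.
Triage and QA are bundled into one week — holds.

Valid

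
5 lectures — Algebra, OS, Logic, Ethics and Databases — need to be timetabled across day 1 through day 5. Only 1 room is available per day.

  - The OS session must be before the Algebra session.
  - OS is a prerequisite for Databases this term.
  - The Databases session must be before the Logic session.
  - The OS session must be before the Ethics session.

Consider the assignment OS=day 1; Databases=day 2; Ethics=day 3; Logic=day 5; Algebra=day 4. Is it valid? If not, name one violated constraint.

Valid

The OS session must be before the Algebra session — holds.
The Databases session must be before the Logic session — holds.
The OS session must be before the Ethics session — holds.
OS is a prerequisite for Databases this term — holds.
Only 1 room is available per day — holds.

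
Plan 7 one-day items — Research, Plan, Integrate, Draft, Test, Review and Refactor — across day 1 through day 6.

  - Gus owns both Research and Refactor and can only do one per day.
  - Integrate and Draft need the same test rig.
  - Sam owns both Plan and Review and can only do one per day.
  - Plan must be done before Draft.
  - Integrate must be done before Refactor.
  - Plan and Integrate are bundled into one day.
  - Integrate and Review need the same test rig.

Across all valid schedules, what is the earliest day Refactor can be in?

day 2

Precedence pushes Refactor to at least day 2.
Refactor at day 2 is achievable: Test=day 1, Refactor=day 2, Review=day 2, Draft=day 2, Plan=day 1, Integrate=day 1, Research=day 1.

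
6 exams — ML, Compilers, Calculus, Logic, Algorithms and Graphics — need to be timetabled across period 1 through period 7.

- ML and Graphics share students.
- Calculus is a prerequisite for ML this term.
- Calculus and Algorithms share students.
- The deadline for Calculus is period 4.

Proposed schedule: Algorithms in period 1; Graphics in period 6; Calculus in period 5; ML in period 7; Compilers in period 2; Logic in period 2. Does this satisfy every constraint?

The deadline for Calculus is period 4 — violated.
Calculus and Algorithms share students — holds.
Calculus is a prerequisite for ML this term — holds.
ML and Graphics share students — holds.

No — it violates: The deadline for Calculus is period 4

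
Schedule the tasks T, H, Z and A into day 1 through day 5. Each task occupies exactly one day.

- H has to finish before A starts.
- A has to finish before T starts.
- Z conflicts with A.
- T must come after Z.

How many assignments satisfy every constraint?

Splitting on T: it can be day 3 (1), day 4 (6), day 5 (18). Listing each branch's schedules as (H, Z, A) by day number:
T=day 3: (1,1,2) — 1.
T=day 4: (1,1,2) (1,1,3) (1,2,3) (1,3,2) (2,1,3) (2,2,3) — 6.
T=day 5: (1,1,2) (1,1,3) (1,1,4) (1,2,3) (1,2,4) (1,3,2) (1,3,4) (1,4,2) (1,4,3) (2,1,3) (2,1,4) (2,2,3) (2,2,4) (2,3,4) (2,4,3) (3,1,4) (3,2,4) (3,3,4) — 18.
Summing: 1 + 6 + 18 = 25.

25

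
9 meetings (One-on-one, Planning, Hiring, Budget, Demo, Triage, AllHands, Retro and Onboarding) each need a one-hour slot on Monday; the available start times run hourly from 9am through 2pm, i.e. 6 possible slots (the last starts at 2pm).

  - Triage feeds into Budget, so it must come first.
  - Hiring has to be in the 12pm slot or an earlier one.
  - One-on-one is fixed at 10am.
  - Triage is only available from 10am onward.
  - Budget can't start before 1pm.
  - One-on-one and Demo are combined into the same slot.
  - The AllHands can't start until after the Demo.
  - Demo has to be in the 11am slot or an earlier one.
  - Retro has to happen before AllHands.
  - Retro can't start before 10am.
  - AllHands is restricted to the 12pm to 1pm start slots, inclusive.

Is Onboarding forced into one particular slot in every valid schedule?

No

Onboarding can be 9am (e.g. Demo -> 10am; Triage -> 10am; AllHands -> 12pm; Budget -> 1pm; Planning -> 9am; Hiring -> 9am; One-on-one -> 10am; Onboarding -> 9am; Retro -> 10am) or 10am (e.g. Budget -> 1pm; Triage -> 10am; Demo -> 10am; Planning -> 9am; One-on-one -> 10am; Onboarding -> 10am; AllHands -> 12pm; Retro -> 10am; Hiring -> 9am).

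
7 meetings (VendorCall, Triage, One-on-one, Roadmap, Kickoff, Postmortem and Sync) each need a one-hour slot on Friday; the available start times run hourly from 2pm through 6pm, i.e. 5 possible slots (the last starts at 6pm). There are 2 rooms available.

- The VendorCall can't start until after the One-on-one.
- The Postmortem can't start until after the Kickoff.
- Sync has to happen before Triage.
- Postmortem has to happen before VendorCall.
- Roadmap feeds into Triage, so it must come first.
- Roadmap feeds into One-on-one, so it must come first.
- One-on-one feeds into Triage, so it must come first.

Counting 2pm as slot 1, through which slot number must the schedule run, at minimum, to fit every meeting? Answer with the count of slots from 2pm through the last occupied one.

4 slots

The precedence chain requires at least 3 distinct slots.
With at most 2 per slot and 7 meetings, at least 4 slots are needed.
4 works (last occupied slot: 5pm): for example Roadmap in 2pm; Triage in 4pm; Kickoff in 2pm; Sync in 3pm; VendorCall in 5pm; One-on-one in 3pm; Postmortem in 4pm.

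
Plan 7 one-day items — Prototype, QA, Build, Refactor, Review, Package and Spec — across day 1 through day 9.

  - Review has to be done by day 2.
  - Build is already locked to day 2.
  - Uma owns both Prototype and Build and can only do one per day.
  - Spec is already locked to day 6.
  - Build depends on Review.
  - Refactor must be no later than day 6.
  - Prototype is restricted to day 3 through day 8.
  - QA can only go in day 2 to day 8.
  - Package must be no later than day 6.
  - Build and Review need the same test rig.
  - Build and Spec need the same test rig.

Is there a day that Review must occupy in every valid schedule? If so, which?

Review's window is day 1–day 2.
Build is fixed at day 2, and Review can't share a day with Build.
So Review must be day 1.

day 1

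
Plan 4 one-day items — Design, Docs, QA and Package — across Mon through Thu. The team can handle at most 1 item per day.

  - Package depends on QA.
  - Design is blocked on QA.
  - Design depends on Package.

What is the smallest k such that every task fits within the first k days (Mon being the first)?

The precedence chain requires at least 3 distinct days.
With at most 1 per day and 4 tasks, at least 4 days are needed.
4 works (last occupied day: Thu): for example Docs in Thu; Package in Tue; Design in Wed; QA in Mon.

4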